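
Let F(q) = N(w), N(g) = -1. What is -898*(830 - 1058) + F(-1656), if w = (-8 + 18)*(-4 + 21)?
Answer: 204743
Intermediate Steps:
w = 170 (w = 10*17 = 170)
F(q) = -1
-898*(830 - 1058) + F(-1656) = -898*(830 - 1058) - 1 = -898*(-228) - 1 = 204744 - 1 = 204743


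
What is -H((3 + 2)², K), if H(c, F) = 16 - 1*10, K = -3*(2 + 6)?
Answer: -6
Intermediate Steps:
K = -24 (K = -3*8 = -24)
H(c, F) = 6 (H(c, F) = 16 - 10 = 6)
-H((3 + 2)², K) = -1*6 = -6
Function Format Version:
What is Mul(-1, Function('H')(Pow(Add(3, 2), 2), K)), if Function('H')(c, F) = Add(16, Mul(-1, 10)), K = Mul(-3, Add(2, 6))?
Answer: -6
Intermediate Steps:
K = -24 (K = Mul(-3, 8) = -24)
Function('H')(c, F) = 6 (Function('H')(c, F) = Add(16, -10) = 6)
Mul(-1, Function('H')(Pow(Add(3, 2), 2), K)) = Mul(-1, 6) = -6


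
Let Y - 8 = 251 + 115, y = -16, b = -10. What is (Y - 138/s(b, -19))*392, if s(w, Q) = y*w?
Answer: 1462699/10 ≈ 1.4627e+5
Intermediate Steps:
s(w, Q) = -16*w
Y = 374 (Y = 8 + (251 + 115) = 8 + 366 = 374)
(Y - 138/s(b, -19))*392 = (374 - 138/((-16*(-10))))*392 = (374 - 138/160)*392 = (374 - 138*1/160)*392 = (374 - 69/80)*392 = (29851/80)*392 = 1462699/10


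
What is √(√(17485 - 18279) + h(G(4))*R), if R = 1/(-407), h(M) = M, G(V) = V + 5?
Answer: √(-3663 + 165649*I*√794)/407 ≈ 3.7521 + 3.755*I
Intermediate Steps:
G(V) = 5 + V
R = -1/407 ≈ -0.0024570
√(√(17485 - 18279) + h(G(4))*R) = √(√(17485 - 18279) + (5 + 4)*(-1/407)) = √(√(-794) + 9*(-1/407)) = √(I*√794 - 9/407) = √(-9/407 + I*√794)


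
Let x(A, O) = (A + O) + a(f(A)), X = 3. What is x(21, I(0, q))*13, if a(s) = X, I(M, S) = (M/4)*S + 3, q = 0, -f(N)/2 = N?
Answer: 351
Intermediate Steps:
f(N) = -2*N
I(M, S) = 3 + M*S/4 (I(M, S) = (M*(1/4))*S + 3 = (M/4)*S + 3 = M*S/4 + 3 = 3 + M*S/4)
a(s) = 3
x(A, O) = 3 + A + O (x(A, O) = (A + O) + 3 = 3 + A + O)
x(21, I(0, q))*13 = (3 + 21 + (3 + (1/4)*0*0))*13 = (3 + 21 + (3 + 0))*13 = (3 + 21 + 3)*13 = 27*13 = 351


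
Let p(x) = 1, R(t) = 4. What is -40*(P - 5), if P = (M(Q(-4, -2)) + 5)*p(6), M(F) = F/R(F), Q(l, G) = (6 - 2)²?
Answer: -160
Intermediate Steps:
Q(l, G) = 16 (Q(l, G) = 4² = 16)
M(F) = F/4
P = 9 (P = ((¼)*16 + 5)*1 = (4 + 5)*1 = 9*1 = 9)
-40*(P - 5) = -40*(9 - 5) = -40*4 = -160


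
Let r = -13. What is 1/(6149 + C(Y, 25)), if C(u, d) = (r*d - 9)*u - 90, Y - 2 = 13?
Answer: 1/1049 ≈ 0.00095329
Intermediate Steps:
Y = 15 (Y = 2 + 13 = 15)
C(u, d) = -90 + u*(-9 - 13*d) (C(u, d) = (-13*d - 9)*u - 90 = (-9 - 13*d)*u - 90 = u*(-9 - 13*d) - 90 = -90 + u*(-9 - 13*d))
1/(6149 + C(Y, 25)) = 1/(6149 + (-90 - 9*15 - 13*25*15)) = 1/(6149 + (-90 - 135 - 4875)) = 1/(6149 - 5100) = 1/1049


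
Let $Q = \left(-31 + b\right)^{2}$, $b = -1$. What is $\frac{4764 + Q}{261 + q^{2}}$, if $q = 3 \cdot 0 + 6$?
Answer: $\frac{5788}{297} \approx 19.488$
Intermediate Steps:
$q = 6$ ($q = 0 + 6 = 6$)
$Q = 1024$ ($Q = \left(-31 - 1\right)^{2} = \left(-32\right)^{2} = 1024$)
$\frac{4764 + Q}{261 + q^{2}} = \frac{4764 + 1024}{261 + 6^{2}} = \frac{5788}{261 + 36} = \frac{5788}{297}$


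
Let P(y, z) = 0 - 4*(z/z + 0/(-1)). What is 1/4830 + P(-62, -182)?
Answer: -19319/4830 ≈ -3.9998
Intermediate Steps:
P(y, z) = -4 (P(y, z) = 0 - 4*(1 + 0*(-1)) = 0 - 4*(1 + 0) = 0 - 4*1 = 0 - 4 = -4)
1/4830 + P(-62, -182) = 1/4830 - 4 = -19319/4830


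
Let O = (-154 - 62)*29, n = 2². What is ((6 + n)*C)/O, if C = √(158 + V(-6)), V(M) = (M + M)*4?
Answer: -5*√110/3132 ≈ -0.016743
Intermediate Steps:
V(M) = 8*M (V(M) = (2*M)*4 = 8*M)
n = 4
O = -6264 (O = -216*29 = -6264)
C = √110 (C = √(158 + 8*(-6)) = √(158 - 48) = √110 ≈ 10.488)
((6 + n)*C)/O = ((6 + 4)*√110)/(-6264) = (10*√110)*(-1/6264) = -5*√110/3132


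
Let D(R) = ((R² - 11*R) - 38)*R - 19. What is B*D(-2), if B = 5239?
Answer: 26195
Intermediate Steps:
D(R) = -19 + R*(-38 + R² - 11*R) (D(R) = (-38 + R² - 11*R)*R - 19 = R*(-38 + R² - 11*R) - 19 = -19 + R*(-38 + R² - 11*R))
B*D(-2) = 5239*(-19 + (-2)³ - 38*(-2) - 11*(-2)²) = 5239*(-19 - 8 + 76 - 11*4) = 5239*(-19 - 8 + 76 - 44) = 5239*5 = 26195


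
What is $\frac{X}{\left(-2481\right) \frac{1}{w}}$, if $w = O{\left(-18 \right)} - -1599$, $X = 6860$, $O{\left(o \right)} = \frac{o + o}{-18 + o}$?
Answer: $- \frac{10976000}{2481} \approx -4424.0$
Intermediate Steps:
$O{\left(o \right)} = \frac{2 o}{-18 + o}$
$w = 1600$ ($w = 2 \left(-18\right) \frac{1}{-18 - 18} - -1599 = 2 \left(-18\right) \frac{1}{-36} + 1599 = 2 \left(-18\right) \left(- \frac{1}{36}\right) + 1599 = 1 + 1599 = 1600$)
$\frac{X}{\left(-2481\right) \frac{1}{w}} = \frac{6860}{\left(-2481\right) \frac{1}{1600}} = \frac{6860}{- \frac{2481}{1600}} = 6860 \left(- \frac{1600}{2481}\right) = - \frac{10976000}{2481}$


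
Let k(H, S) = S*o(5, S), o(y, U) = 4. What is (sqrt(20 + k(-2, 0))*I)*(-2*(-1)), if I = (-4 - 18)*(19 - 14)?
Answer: -440*sqrt(5) ≈ -983.87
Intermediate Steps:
k(H, S) = 4*S (k(H, S) = S*4 = 4*S)
I = -110 (I = -22*5 = -110)
(sqrt(20 + k(-2, 0))*I)*(-2*(-1)) = (sqrt(20 + 4*0)*(-110))*(-2*(-1)) = (sqrt(20 + 0)*(-110))*2 = (sqrt(20)*(-110))*2 = ((2*sqrt(5))*(-110))*2 = -220*sqrt(5)*2 = -440*sqrt(5)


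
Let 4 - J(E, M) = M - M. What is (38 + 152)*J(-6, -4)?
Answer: 760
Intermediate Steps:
J(E, M) = 4 (J(E, M) = 4 - (M - M) = 4 - 1*0 = 4 + 0 = 4)
(38 + 152)*J(-6, -4) = (38 + 152)*4 = 190*4 = 760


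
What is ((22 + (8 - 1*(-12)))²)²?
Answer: 3111696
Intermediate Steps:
((22 + (8 - 1*(-12)))²)² = ((22 + (8 + 12))²)² = ((22 + 20)²)² = (42²)² = 1764² = 3111696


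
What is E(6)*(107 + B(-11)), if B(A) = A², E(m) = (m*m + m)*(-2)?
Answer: -19152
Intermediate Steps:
E(m) = -2*m - 2*m² (E(m) = (m² + m)*(-2) = (m + m²)*(-2) = -2*m - 2*m²)
E(6)*(107 + B(-11)) = (-2*6*(1 + 6))*(107 + (-11)²) = (-2*6*7)*(107 + 121) = -84*228 = -19152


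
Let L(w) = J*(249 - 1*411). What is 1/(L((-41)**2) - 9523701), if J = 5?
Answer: -1/9524511 ≈ -1.0499e-7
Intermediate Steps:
L(w) = -810 (L(w) = 5*(249 - 1*411) = 5*(249 - 411) = 5*(-162) = -810)
1/(L((-41)**2) - 9523701) = 1/(-810 - 9523701) = 1/(-9524511) = -1/9524511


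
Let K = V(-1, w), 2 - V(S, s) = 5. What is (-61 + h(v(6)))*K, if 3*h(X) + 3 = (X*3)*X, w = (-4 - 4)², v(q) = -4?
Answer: 138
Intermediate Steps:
w = 64 (w = (-8)² = 64)
h(X) = -1 + X² (h(X) = -1 + ((X*3)*X)/3 = -1 + ((3*X)*X)/3 = -1 + (3*X²)/3 = -1 + X²)
V(S, s) = -3 (V(S, s) = 2 - 1*5 = 2 - 5 = -3)
K = -3
(-61 + h(v(6)))*K = (-61 + (-1 + (-4)²))*(-3) = (-61 + (-1 + 16))*(-3) = (-61 + 15)*(-3) = -46*(-3) = 138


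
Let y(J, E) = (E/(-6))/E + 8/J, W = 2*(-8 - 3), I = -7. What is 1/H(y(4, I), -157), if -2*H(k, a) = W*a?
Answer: -1/1727 ≈ -0.00057904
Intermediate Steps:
W = -22 (W = 2*(-11) = -22)
y(J, E) = -1/6 + 8/J (y(J, E) = (E*(-1/6))/E + 8/J = (-E/6)/E + 8/J = -1/6 + 8/J)
H(k, a) = 11*a (H(k, a) = -(-11)*a = 11*a)
1/H(y(4, I), -157) = 1/(11*(-157)) = 1/(-1727) = -1/1727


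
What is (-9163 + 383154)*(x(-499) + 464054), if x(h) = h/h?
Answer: 173552393505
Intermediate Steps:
x(h) = 1
(-9163 + 383154)*(x(-499) + 464054) = (-9163 + 383154)*(1 + 464054) = 373991*464055 = 173552393505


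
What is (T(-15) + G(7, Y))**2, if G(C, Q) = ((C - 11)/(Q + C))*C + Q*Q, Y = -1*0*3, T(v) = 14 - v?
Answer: 625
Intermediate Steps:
Y = 0 (Y = 0*3 = 0)
G(C, Q) = Q**2 + C*(-11 + C)/(C + Q) (G(C, Q) = ((-11 + C)/(C + Q))*C + Q**2 = C*(-11 + C)/(C + Q) + Q**2 = Q**2 + C*(-11 + C)/(C + Q))
(T(-15) + G(7, Y))**2 = ((14 - 1*(-15)) + (7**2 + 0**3 - 11*7 + 7*0**2)/(7 + 0))**2 = ((14 + 15) + (49 + 0 - 77 + 7*0)/7)**2 = (29 + (49 + 0 - 77 + 0)/7)**2 = (29 + (1/7)*(-28))**2 = (29 - 4)**2 = 25**2 = 625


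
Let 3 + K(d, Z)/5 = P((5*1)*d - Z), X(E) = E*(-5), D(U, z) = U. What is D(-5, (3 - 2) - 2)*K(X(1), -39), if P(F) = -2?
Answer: 125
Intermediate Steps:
X(E) = -5*E
K(d, Z) = -25 (K(d, Z) = -15 + 5*(-2) = -15 - 10 = -25)
D(-5, (3 - 2) - 2)*K(X(1), -39) = -5*(-25) = 125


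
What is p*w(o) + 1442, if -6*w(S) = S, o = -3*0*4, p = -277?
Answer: 1442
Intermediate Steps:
o = 0 (o = 0*4 = 0)
w(S) = -S/6
p*w(o) + 1442 = -(-277)*0/6 + 1442 = -277*0 + 1442 = 0 + 1442 = 1442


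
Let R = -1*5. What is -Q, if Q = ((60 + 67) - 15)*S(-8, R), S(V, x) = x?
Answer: 560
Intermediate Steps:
R = -5
Q = -560 (Q = ((60 + 67) - 15)*(-5) = (127 - 15)*(-5) = 112*(-5) = -560)
-Q = -1*(-560) = 560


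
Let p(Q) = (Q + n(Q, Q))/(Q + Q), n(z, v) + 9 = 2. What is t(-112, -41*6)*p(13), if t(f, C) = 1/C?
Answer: -1/1066 ≈ -0.00093809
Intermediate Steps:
n(z, v) = -7 (n(z, v) = -9 + 2 = -7)
p(Q) = (-7 + Q)/(2*Q) (p(Q) = (Q - 7)/(Q + Q) = (-7 + Q)/((2*Q)) = (-7 + Q)*(1/(2*Q)) = (-7 + Q)/(2*Q))
t(-112, -41*6)*p(13) = ((½)*(-7 + 13)/13)/((-41*6)) = ((½)*(1/13)*6)/(-246) = -1/246*3/13 = -1/1066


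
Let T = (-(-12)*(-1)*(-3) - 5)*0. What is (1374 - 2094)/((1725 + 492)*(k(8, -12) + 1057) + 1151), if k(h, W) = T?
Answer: -18/58613 ≈ -0.00030710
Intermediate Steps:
T = 0 (T = (-3*4*(-3) - 5)*0 = (-12*(-3) - 5)*0 = (36 - 5)*0 = 31*0 = 0)
k(h, W) = 0
(1374 - 2094)/((1725 + 492)*(k(8, -12) + 1057) + 1151) = (1374 - 2094)/((1725 + 492)*(0 + 1057) + 1151) = -720/(2217*1057 + 1151) = -720/(2343369 + 1151) = -720/2344520 = -720*1/2344520 = -18/58613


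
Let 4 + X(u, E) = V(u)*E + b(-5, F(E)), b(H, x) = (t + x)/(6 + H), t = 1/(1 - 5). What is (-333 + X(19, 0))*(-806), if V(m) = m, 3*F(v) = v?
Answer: 543647/2 ≈ 2.7182e+5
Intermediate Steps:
t = -1/4 (t = 1/(-4) = -1/4 ≈ -0.25000)
F(v) = v/3
b(H, x) = (-1/4 + x)/(6 + H)
X(u, E) = -17/4 + E/3 + E*u (X(u, E) = -4 + (u*E + (-1/4 + E/3)/(6 - 5)) = -4 + (E*u + (-1/4 + E/3)/1) = -4 + (E*u + 1*(-1/4 + E/3)) = -4 + (E*u + (-1/4 + E/3)) = -4 + (-1/4 + E/3 + E*u) = -17/4 + E/3 + E*u)
(-333 + X(19, 0))*(-806) = (-333 + (-17/4 + (1/3)*0 + 0*19))*(-806) = (-333 + (-17/4 + 0 + 0))*(-806) = (-333 - 17/4)*(-806) = -1349/4*(-806) = 543647/2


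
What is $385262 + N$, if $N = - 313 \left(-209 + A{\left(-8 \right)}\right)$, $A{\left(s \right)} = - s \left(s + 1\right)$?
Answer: $468207$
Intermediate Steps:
$A{\left(s \right)} = - s \left(1 + s\right)$
$N = 82945$ ($N = - 313 \left(-209 - - 8 \left(1 - 8\right)\right) = - 313 \left(-209 - \left(-8\right) \left(-7\right)\right) = - 313 \left(-209 - 56\right) = \left(-313\right) \left(-265\right) = 82945$)
$385262 + N = 385262 + 82945 = 468207$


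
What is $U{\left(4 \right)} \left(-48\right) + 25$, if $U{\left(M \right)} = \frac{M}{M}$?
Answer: $-23$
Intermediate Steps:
$U{\left(M \right)} = 1$
$U{\left(4 \right)} \left(-48\right) + 25 = 1 \left(-48\right) + 25 = -48 + 25 = -23$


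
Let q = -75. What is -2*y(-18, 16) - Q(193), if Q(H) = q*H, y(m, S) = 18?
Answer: 14439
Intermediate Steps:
Q(H) = -75*H
-2*y(-18, 16) - Q(193) = -2*18 - (-75)*193 = -36 - 1*(-14475) = -36 + 14475 = 14439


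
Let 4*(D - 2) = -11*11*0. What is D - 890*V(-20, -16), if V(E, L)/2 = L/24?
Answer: 3566/3 ≈ 1188.7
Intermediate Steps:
D = 2 (D = 2 + (-11*11*0)/4 = 2 + (-121*0)/4 = 2 + (¼)*0 = 2 + 0 = 2)
V(E, L) = L/12 (V(E, L) = 2*(L/24) = L/12)
D - 890*V(-20, -16) = 2 - 445*(-16)/6 = 2 - 890*(-4/3) = 2 + 3560/3 = 3566/3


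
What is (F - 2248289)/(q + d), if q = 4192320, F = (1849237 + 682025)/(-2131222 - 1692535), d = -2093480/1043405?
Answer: -1794012471251076835/3345241003042548568 ≈ -0.53629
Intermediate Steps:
d = -418696/208681 (d = -2093480*1/1043405 = -418696/208681 ≈ -2.0064)
F = -2531262/3823757 (F = 2531262/(-3823757) = 2531262*(-1/3823757) = -2531262/3823757 ≈ -0.66198)
(F - 2248289)/(q + d) = (-2531262/3823757 - 2248289)/(4192320 - 418696/208681) = -8596913333035/(3823757*874857111224/208681) = -8596913333035/3823757*208681/874857111224 = -1794012471251076835/3345241003042548568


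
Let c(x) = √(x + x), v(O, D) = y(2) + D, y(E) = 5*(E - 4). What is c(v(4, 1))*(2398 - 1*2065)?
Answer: 999*I*√2 ≈ 1412.8*I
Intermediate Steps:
y(E) = -20 + 5*E (y(E) = 5*(-4 + E) = -20 + 5*E)
v(O, D) = -10 + D (v(O, D) = (-20 + 5*2) + D = (-20 + 10) + D = -10 + D)
c(x) = √2*√x (c(x) = √(2*x) = √2*√x)
c(v(4, 1))*(2398 - 1*2065) = (√2*√(-10 + 1))*(2398 - 1*2065) = (√2*√(-9))*(2398 - 2065) = (√2*(3*I))*333 = (3*I*√2)*333 = 999*I*√2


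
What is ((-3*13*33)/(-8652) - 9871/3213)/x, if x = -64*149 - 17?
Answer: 3869941/12645841068 ≈ 0.00030602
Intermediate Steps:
x = -9553 (x = -9536 - 17 = -9553)
((-3*13*33)/(-8652) - 9871/3213)/x = ((-3*13*33)/(-8652) - 9871/3213)/(-9553) = (-39*33*(-1/8652) - 9871*1/3213)*(-1/9553) = (-1287*(-1/8652) - 9871/3213)*(-1/9553) = (429/2884 - 9871/3213)*(-1/9553) = -3869941/1323756*(-1/9553) = 3869941/12645841068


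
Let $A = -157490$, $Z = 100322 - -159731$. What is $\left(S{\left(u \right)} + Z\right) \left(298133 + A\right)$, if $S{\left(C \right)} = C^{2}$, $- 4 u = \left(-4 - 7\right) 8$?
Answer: $36642705291$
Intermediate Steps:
$Z = 260053$ ($Z = 100322 + 159731 = 260053$)
$u = 22$ ($u = - \frac{\left(-4 - 7\right) 8}{4} = - \frac{\left(-11\right) 8}{4} = \left(- \frac{1}{4}\right) \left(-88\right) = 22$)
$\left(S{\left(u \right)} + Z\right) \left(298133 + A\right) = \left(22^{2} + 260053\right) \left(298133 - 157490\right) = \left(484 + 260053\right) 140643 = 260537 \cdot 140643 = 36642705291$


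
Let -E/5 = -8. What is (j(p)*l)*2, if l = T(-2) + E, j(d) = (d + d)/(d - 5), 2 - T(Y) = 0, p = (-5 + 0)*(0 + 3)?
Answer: 126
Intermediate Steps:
E = 40 (E = -5*(-8) = 40)
p = -15 (p = -5*3 = -15)
T(Y) = 2 (T(Y) = 2 - 1*0 = 2 + 0 = 2)
j(d) = 2*d/(-5 + d) (j(d) = (2*d)/(-5 + d) = 2*d/(-5 + d))
l = 42 (l = 2 + 40 = 42)
(j(p)*l)*2 = ((2*(-15)/(-5 - 15))*42)*2 = ((2*(-15)/(-20))*42)*2 = ((2*(-15)*(-1/20))*42)*2 = ((3/2)*42)*2 = 63*2 = 126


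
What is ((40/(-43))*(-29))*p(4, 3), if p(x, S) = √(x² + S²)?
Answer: 5800/43 ≈ 134.88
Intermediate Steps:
p(x, S) = √(S² + x²)
((40/(-43))*(-29))*p(4, 3) = ((40/(-43))*(-29))*√(3² + 4²) = ((40*(-1/43))*(-29))*√(9 + 16) = (-40/43*(-29))*√25 = (1160/43)*5 = 5800/43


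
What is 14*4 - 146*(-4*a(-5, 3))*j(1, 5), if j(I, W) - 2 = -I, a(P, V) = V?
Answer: 1808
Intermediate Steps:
j(I, W) = 2 - I
14*4 - 146*(-4*a(-5, 3))*j(1, 5) = 14*4 - 146*(-4*3)*(2 - 1*1) = 56 - (-1752)*(2 - 1) = 56 - (-1752) = 56 - 146*(-12) = 56 + 1752 = 1808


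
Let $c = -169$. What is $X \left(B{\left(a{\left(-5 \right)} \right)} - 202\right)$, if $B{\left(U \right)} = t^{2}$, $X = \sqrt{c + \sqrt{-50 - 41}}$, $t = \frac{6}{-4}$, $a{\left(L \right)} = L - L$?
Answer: $- \frac{799 \sqrt{-169 + i \sqrt{91}}}{4} \approx -73.259 - 2597.8 i$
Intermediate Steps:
$a{\left(L \right)} = 0$
$t = - \frac{3}{2}$ ($t = 6 \left(- \frac{1}{4}\right) = - \frac{3}{2} \approx -1.5$)
$X = \sqrt{-169 + i \sqrt{91}}$ ($X = \sqrt{-169 + \sqrt{-50 - 41}} = \sqrt{-169 + \sqrt{-91}} = \sqrt{-169 + i \sqrt{91}} \approx 0.36675 + 13.005 i$)
$B{\left(U \right)} = \frac{9}{4}$ ($B{\left(U \right)} = \left(- \frac{3}{2}\right)^{2} = \frac{9}{4}$)
$X \left(B{\left(a{\left(-5 \right)} \right)} - 202\right) = \sqrt{-169 + i \sqrt{91}} \left(\frac{9}{4} - 202\right) = \sqrt{-169 + i \sqrt{91}} \left(- \frac{799}{4}\right) = - \frac{799 \sqrt{-169 + i \sqrt{91}}}{4}$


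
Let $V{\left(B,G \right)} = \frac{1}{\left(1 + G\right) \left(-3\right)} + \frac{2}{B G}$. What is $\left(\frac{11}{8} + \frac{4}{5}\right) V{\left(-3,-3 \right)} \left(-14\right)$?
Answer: $- \frac{1421}{120} \approx -11.842$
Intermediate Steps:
$V{\left(B,G \right)} = - \frac{1}{3 \left(1 + G\right)} + \frac{2}{B G}$ ($V{\left(B,G \right)} = \frac{1}{1 + G} \left(- \frac{1}{3}\right) + 2 \frac{1}{B G} = - \frac{1}{3 \left(1 + G\right)} + \frac{2}{B G}$)
$\left(\frac{11}{8} + \frac{4}{5}\right) V{\left(-3,-3 \right)} \left(-14\right) = \left(\frac{11}{8} + \frac{4}{5}\right) \frac{6 + 6 \left(-3\right) - \left(-3\right) \left(-3\right)}{3 \left(-3\right) \left(-3\right) \left(1 - 3\right)} \left(-14\right) = \left(11 \cdot \frac{1}{8} + 4 \cdot \frac{1}{5}\right) \frac{1}{3} \left(- \frac{1}{3}\right) \left(- \frac{1}{3}\right) \frac{1}{-2} \left(6 - 18 - 9\right) \left(-14\right) = \left(\frac{11}{8} + \frac{4}{5}\right) \frac{1}{3} \left(- \frac{1}{3}\right) \left(- \frac{1}{3}\right) \left(- \frac{1}{2}\right) \left(-21\right) \left(-14\right) = \frac{87}{40} \cdot \frac{7}{18} \left(-14\right) = \frac{203}{240} \left(-14\right) = - \frac{1421}{120}$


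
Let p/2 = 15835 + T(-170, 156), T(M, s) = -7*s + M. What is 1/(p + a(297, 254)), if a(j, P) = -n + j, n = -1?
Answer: 1/29444 ≈ 3.3963e-5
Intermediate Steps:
T(M, s) = M - 7*s
a(j, P) = 1 + j (a(j, P) = -1*(-1) + j = 1 + j)
p = 29146 (p = 2*(15835 + (-170 - 7*156)) = 2*(15835 + (-170 - 1092)) = 2*(15835 - 1262) = 2*14573 = 29146)
1/(p + a(297, 254)) = 1/(29146 + (1 + 297)) = 1/(29146 + 298) = 1/29444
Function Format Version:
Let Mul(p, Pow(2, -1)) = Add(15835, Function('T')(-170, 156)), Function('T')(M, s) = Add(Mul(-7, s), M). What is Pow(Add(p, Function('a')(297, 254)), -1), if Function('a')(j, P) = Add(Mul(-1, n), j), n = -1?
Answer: Rational(1, 29444) ≈ 3.3963e-5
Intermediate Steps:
Function('T')(M, s) = Add(M, Mul(-7, s))
Function('a')(j, P) = Add(1, j) (Function('a')(j, P) = Add(Mul(-1, -1), j) = Add(1, j))
p = 29146 (p = Mul(2, Add(15835, Add(-170, Mul(-7, 156)))) = Mul(2, Add(15835, Add(-170, -1092))) = Mul(2, Add(15835, -1262)) = Mul(2, 14573) = 29146)
Pow(Add(p, Function('a')(297, 254)), -1) = Pow(Add(29146, Add(1, 297)), -1) = Pow(Add(29146, 298), -1) = Pow(29444, -1) = Rational(1, 29444)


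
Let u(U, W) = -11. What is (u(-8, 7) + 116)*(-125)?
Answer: -13125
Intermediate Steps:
(u(-8, 7) + 116)*(-125) = (-11 + 116)*(-125) = 105*(-125) = -13125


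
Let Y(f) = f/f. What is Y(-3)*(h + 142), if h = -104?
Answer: 38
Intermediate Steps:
Y(f) = 1
Y(-3)*(h + 142) = 1*(-104 + 142) = 1*38 = 38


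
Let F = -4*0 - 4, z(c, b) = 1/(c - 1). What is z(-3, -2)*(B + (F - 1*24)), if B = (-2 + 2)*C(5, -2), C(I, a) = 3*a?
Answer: 7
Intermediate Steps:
z(c, b) = 1/(-1 + c)
F = -4 (F = 0 - 4 = -4)
B = 0 (B = (-2 + 2)*(3*(-2)) = 0*(-6) = 0)
z(-3, -2)*(B + (F - 1*24)) = (0 + (-4 - 1*24))/(-1 - 3) = (0 + (-4 - 24))/(-4) = -(0 - 28)/4 = -¼*(-28) = 7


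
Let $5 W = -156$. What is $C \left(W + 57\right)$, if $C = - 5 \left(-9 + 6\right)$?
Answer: $387$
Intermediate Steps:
$W = - \frac{156}{5}$ ($W = \frac{1}{5} \left(-156\right) = - \frac{156}{5} \approx -31.2$)
$C = 15$ ($C = \left(-5\right) \left(-3\right) = 15$)
$C \left(W + 57\right) = 15 \left(- \frac{156}{5} + 57\right) = 15 \cdot \frac{129}{5} = 387$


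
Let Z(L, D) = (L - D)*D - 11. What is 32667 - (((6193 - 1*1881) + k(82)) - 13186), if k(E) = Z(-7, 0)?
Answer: 41552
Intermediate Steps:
Z(L, D) = -11 + D*(L - D) (Z(L, D) = D*(L - D) - 11 = -11 + D*(L - D))
k(E) = -11 (k(E) = -11 - 1*0**2 + 0*(-7) = -11 - 1*0 + 0 = -11 + 0 + 0 = -11)
32667 - (((6193 - 1*1881) + k(82)) - 13186) = 32667 - (((6193 - 1*1881) - 11) - 13186) = 32667 - (((6193 - 1881) - 11) - 13186) = 32667 - ((4312 - 11) - 13186) = 32667 - (4301 - 13186) = 32667 - 1*(-8885) = 32667 + 8885 = 41552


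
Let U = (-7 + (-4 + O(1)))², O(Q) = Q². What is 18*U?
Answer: 1800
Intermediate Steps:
U = 100 (U = (-7 + (-4 + 1²))² = (-7 + (-4 + 1))² = (-7 - 3)² = (-10)² = 100)
18*U = 18*100 = 1800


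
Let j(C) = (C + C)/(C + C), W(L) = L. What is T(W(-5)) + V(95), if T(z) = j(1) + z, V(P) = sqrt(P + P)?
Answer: -4 + sqrt(190) ≈ 9.7840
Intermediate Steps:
V(P) = sqrt(2)*sqrt(P) (V(P) = sqrt(2*P) = sqrt(2)*sqrt(P))
j(C) = 1 (j(C) = (2*C)/((2*C)) = (2*C)*(1/(2*C)) = 1)
T(z) = 1 + z
T(W(-5)) + V(95) = (1 - 5) + sqrt(2)*sqrt(95) = -4 + sqrt(190)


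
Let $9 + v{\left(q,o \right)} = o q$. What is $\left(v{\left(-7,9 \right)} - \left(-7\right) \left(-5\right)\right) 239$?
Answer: $-25573$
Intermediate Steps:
$v{\left(q,o \right)} = -9 + o q$
$\left(v{\left(-7,9 \right)} - \left(-7\right) \left(-5\right)\right) 239 = \left(\left(-9 + 9 \left(-7\right)\right) - \left(-7\right) \left(-5\right)\right) 239 = \left(\left(-9 - 63\right) - 35\right) 239 = \left(-72 - 35\right) 239 = \left(-107\right) 239 = -25573$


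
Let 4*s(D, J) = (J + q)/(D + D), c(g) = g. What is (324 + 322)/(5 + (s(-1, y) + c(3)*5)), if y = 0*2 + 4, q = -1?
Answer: 5168/157 ≈ 32.917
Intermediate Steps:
y = 4 (y = 0 + 4 = 4)
s(D, J) = (-1 + J)/(8*D) (s(D, J) = ((J - 1)/(D + D))/4 = ((-1 + J)/((2*D)))/4 = ((-1 + J)*(1/(2*D)))/4 = ((-1 + J)/(2*D))/4 = (-1 + J)/(8*D))
(324 + 322)/(5 + (s(-1, y) + c(3)*5)) = (324 + 322)/(5 + ((⅛)*(-1 + 4)/(-1) + 3*5)) = 646/(5 + ((⅛)*(-1)*3 + 15)) = 646/(5 + (-3/8 + 15)) = 646/(5 + 117/8) = 646/(157/8) = 646*(8/157) = 5168/157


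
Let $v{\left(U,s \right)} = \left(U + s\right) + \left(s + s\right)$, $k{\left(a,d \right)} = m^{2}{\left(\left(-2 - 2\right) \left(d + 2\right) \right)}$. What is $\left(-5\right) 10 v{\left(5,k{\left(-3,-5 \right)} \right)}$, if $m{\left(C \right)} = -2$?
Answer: $-850$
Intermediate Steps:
$k{\left(a,d \right)} = 4$ ($k{\left(a,d \right)} = \left(-2\right)^{2} = 4$)
$v{\left(U,s \right)} = U + 3 s$ ($v{\left(U,s \right)} = \left(U + s\right) + 2 s = U + 3 s$)
$\left(-5\right) 10 v{\left(5,k{\left(-3,-5 \right)} \right)} = \left(-5\right) 10 \left(5 + 3 \cdot 4\right) = - 50 \left(5 + 12\right) = \left(-50\right) 17 = -850$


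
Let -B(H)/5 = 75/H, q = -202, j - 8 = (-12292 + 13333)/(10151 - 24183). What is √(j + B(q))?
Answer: √1228006283555/354308 ≈ 3.1277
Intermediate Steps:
j = 111215/14032 (j = 8 + (-12292 + 13333)/(10151 - 24183) = 8 + 1041/(-14032) = 8 + 1041*(-1/14032) = 8 - 1041/14032 = 111215/14032 ≈ 7.9258)
B(H) = -375/H
√(j + B(q)) = √(111215/14032 - 375/(-202)) = √(111215/14032 - 375*(-1/202)) = √(111215/14032 + 375/202) = √(13863715/1417232) = √1228006283555/354308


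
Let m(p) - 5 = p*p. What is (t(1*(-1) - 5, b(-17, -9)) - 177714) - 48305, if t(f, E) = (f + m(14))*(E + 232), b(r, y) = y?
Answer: -182534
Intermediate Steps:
m(p) = 5 + p**2 (m(p) = 5 + p*p = 5 + p**2)
t(f, E) = (201 + f)*(232 + E) (t(f, E) = (f + (5 + 14**2))*(E + 232) = (f + (5 + 196))*(232 + E) = (f + 201)*(232 + E) = (201 + f)*(232 + E))
(t(1*(-1) - 5, b(-17, -9)) - 177714) - 48305 = ((46632 + 201*(-9) + 232*(1*(-1) - 5) - 9*(1*(-1) - 5)) - 177714) - 48305 = ((46632 - 1809 + 232*(-1 - 5) - 9*(-1 - 5)) - 177714) - 48305 = ((46632 - 1809 + 232*(-6) - 9*(-6)) - 177714) - 48305 = ((46632 - 1809 - 1392 + 54) - 177714) - 48305 = (43485 - 177714) - 48305 = -134229 - 48305 = -182534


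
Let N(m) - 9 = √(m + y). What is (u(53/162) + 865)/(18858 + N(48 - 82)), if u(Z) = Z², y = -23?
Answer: 7514980639/163893202632 - 22703869*I*√57/9341912550024 ≈ 0.045853 - 1.8349e-5*I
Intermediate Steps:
N(m) = 9 + √(-23 + m) (N(m) = 9 + √(m - 23) = 9 + √(-23 + m))
(u(53/162) + 865)/(18858 + N(48 - 82)) = ((53/162)² + 865)/(18858 + (9 + √(-23 + (48 - 82)))) = ((53*(1/162))² + 865)/(18858 + (9 + √(-23 - 34))) = ((53/162)² + 865)/(18858 + (9 + √(-57))) = (2809/26244 + 865)/(18858 + (9 + I*√57)) = 22703869/(26244*(18867 + I*√57))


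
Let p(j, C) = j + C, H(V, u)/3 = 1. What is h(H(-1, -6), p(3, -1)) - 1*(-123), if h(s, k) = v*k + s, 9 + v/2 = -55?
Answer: -130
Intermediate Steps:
v = -128 (v = -18 + 2*(-55) = -18 - 110 = -128)
H(V, u) = 3 (H(V, u) = 3*1 = 3)
p(j, C) = C + j
h(s, k) = s - 128*k (h(s, k) = -128*k + s = s - 128*k)
h(H(-1, -6), p(3, -1)) - 1*(-123) = (3 - 128*(-1 + 3)) - 1*(-123) = (3 - 128*2) + 123 = (3 - 256) + 123 = -253 + 123 = -130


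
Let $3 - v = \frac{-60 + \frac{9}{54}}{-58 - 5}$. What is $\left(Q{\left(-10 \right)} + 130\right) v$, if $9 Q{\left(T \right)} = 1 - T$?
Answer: $\frac{915275}{3402} \approx 269.04$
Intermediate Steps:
$Q{\left(T \right)} = \frac{1}{9} - \frac{T}{9}$ ($Q{\left(T \right)} = \frac{1 - T}{9} = \frac{1}{9} - \frac{T}{9}$)
$v = \frac{775}{378}$ ($v = 3 - \frac{-60 + \frac{9}{54}}{-58 - 5} = 3 - \frac{-60 + 9 \cdot \frac{1}{54}}{-63} = 3 - \left(-60 + \frac{1}{6}\right) \left(- \frac{1}{63}\right) = 3 - \left(- \frac{359}{6}\right) \left(- \frac{1}{63}\right) = 3 - \frac{359}{378} = \frac{775}{378} \approx 2.0503$)
$\left(Q{\left(-10 \right)} + 130\right) v = \left(\left(\frac{1}{9} - - \frac{10}{9}\right) + 130\right) \frac{775}{378} = \left(\left(\frac{1}{9} + \frac{10}{9}\right) + 130\right) \frac{775}{378} = \left(\frac{11}{9} + 130\right) \frac{775}{378} = \frac{1181}{9} \cdot \frac{775}{378} = \frac{915275}{3402}$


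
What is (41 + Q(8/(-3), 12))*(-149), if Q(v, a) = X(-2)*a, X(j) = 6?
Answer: -16837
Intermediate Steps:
Q(v, a) = 6*a
(41 + Q(8/(-3), 12))*(-149) = (41 + 6*12)*(-149) = (41 + 72)*(-149) = 113*(-149) = -16837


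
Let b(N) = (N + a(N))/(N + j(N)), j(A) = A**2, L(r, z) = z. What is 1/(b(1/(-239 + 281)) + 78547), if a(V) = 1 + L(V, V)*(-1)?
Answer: 43/3379285 ≈ 1.2725e-5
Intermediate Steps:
a(V) = 1 - V (a(V) = 1 + V*(-1) = 1 - V)
b(N) = 1/(N + N**2) (b(N) = (N + (1 - N))/(N + N**2) = 1/(N + N**2))
1/(b(1/(-239 + 281)) + 78547) = 1/(1/((1/(-239 + 281))*(1 + 1/(-239 + 281))) + 78547) = 1/(1/((1/42)*(1 + 1/42)) + 78547) = 1/(42/(43/42) + 78547) = 1/(42*(42/43) + 78547) = 1/(1764/43 + 78547) = 1/(3379285/43) = 43/3379285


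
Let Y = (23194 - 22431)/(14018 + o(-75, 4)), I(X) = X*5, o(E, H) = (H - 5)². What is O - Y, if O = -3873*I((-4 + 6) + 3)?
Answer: -1357390438/14019 ≈ -96825.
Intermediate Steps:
o(E, H) = (-5 + H)²
I(X) = 5*X
Y = 763/14019 (Y = (23194 - 22431)/(14018 + (-5 + 4)²) = 763/(14018 + (-1)²) = 763/(14018 + 1) = 763/14019 ≈ 0.054426)
O = -96825 (O = -19365*((-4 + 6) + 3) = -19365*(2 + 3) = -19365*5 = -3873*25 = -96825)
O - Y = -96825 - 1*763/14019 = -96825 - 763/14019 = -1357390438/14019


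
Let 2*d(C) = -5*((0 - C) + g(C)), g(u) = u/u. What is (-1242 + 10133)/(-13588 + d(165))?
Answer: -8891/13178 ≈ -0.67469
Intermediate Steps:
g(u) = 1
d(C) = -5/2 + 5*C/2 (d(C) = (-5*((0 - C) + 1))/2 = (-5*(-C + 1))/2 = (-5*(1 - C))/2 = (-5 + 5*C)/2 = -5/2 + 5*C/2)
(-1242 + 10133)/(-13588 + d(165)) = (-1242 + 10133)/(-13588 + (-5/2 + (5/2)*165)) = 8891/(-13588 + (-5/2 + 825/2)) = 8891/(-13588 + 410) = 8891/(-13178) = 8891*(-1/13178) = -8891/13178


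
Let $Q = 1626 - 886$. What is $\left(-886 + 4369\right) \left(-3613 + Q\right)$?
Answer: $-10006659$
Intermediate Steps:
$Q = 740$ ($Q = 1626 - 886 = 740$)
$\left(-886 + 4369\right) \left(-3613 + Q\right) = \left(-886 + 4369\right) \left(-3613 + 740\right) = 3483 \left(-2873\right) = -10006659$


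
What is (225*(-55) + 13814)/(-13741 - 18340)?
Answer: -1439/32081 ≈ -0.044855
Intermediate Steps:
(225*(-55) + 13814)/(-13741 - 18340) = (-12375 + 13814)/(-32081) = 1439*(-1/32081) = -1439/32081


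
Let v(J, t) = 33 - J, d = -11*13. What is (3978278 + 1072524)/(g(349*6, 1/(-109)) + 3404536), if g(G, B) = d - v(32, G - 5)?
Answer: 2525401/1702196 ≈ 1.4836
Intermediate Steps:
d = -143
g(G, B) = -144 (g(G, B) = -143 - (33 - 1*32) = -143 - (33 - 32) = -143 - 1*1 = -143 - 1 = -144)
(3978278 + 1072524)/(g(349*6, 1/(-109)) + 3404536) = (3978278 + 1072524)/(-144 + 3404536) = 5050802/3404392 = 5050802*(1/3404392) = 2525401/1702196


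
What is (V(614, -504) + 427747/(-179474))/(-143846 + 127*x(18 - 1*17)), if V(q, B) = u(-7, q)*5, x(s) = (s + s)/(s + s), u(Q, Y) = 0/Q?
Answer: 22513/1357569674 ≈ 1.6583e-5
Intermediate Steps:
u(Q, Y) = 0
x(s) = 1 (x(s) = (2*s)/((2*s)) = (2*s)*(1/(2*s)) = 1)
V(q, B) = 0 (V(q, B) = 0*5 = 0)
(V(614, -504) + 427747/(-179474))/(-143846 + 127*x(18 - 1*17)) = (0 + 427747/(-179474))/(-143846 + 127*1) = (0 + 427747*(-1/179474))/(-143846 + 127) = (0 - 22513/9446)/(-143719) = -22513/9446*(-1/143719) = 22513/1357569674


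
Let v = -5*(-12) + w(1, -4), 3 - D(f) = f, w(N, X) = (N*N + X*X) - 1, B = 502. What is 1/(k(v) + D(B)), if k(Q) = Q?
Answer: -1/423 ≈ -0.0023641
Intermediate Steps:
w(N, X) = -1 + N² + X² (w(N, X) = (N² + X²) - 1 = -1 + N² + X²)
D(f) = 3 - f
v = 76 (v = -5*(-12) + (-1 + 1² + (-4)²) = 60 + (-1 + 1 + 16) = 60 + 16 = 76)
1/(k(v) + D(B)) = 1/(76 + (3 - 1*502)) = 1/(76 + (3 - 502)) = 1/(76 - 499) = 1/(-423) = -1/423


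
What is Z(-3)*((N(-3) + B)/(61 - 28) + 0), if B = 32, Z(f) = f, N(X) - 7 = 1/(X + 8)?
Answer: -196/55 ≈ -3.5636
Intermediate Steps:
N(X) = 7 + 1/(8 + X) (N(X) = 7 + 1/(X + 8) = 7 + 1/(8 + X))
Z(-3)*((N(-3) + B)/(61 - 28) + 0) = -3*(((57 + 7*(-3))/(8 - 3) + 32)/(61 - 28) + 0) = -3*(((57 - 21)/5 + 32)/33 + 0) = -3*(((1/5)*36 + 32)*(1/33) + 0) = -3*((36/5 + 32)*(1/33) + 0) = -3*((196/5)*(1/33) + 0) = -3*(196/165 + 0) = -3*196/165 = -196/55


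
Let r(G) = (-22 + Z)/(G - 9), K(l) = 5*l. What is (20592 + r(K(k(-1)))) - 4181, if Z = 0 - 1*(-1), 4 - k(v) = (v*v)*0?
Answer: 180500/11 ≈ 16409.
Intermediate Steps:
k(v) = 4 (k(v) = 4 - v*v*0 = 4 - v²*0 = 4 - 1*0 = 4 + 0 = 4)
Z = 1 (Z = 0 + 1 = 1)
r(G) = -21/(-9 + G) (r(G) = (-22 + 1)/(G - 9) = -21/(-9 + G))
(20592 + r(K(k(-1)))) - 4181 = (20592 - 21/(-9 + 5*4)) - 4181 = (20592 - 21/(-9 + 20)) - 4181 = (20592 - 21/11) - 4181 = 226491/11 - 4181 = 180500/11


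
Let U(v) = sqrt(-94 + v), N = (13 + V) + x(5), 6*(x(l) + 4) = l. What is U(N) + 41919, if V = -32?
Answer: 41919 + I*sqrt(4182)/6 ≈ 41919.0 + 10.778*I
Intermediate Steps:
x(l) = -4 + l/6
N = -133/6 (N = (13 - 32) + (-4 + (1/6)*5) = -19 + (-4 + 5/6) = -19 - 19/6 = -133/6 ≈ -22.167)
U(N) + 41919 = sqrt(-94 - 133/6) + 41919 = sqrt(-697/6) + 41919 = I*sqrt(4182)/6 + 41919 = 41919 + I*sqrt(4182)/6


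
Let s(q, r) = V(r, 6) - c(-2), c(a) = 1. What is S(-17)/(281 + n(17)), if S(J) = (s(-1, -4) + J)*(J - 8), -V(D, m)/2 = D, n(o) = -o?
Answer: 125/132 ≈ 0.94697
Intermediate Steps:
V(D, m) = -2*D
s(q, r) = -1 - 2*r (s(q, r) = -2*r - 1*1 = -2*r - 1 = -1 - 2*r)
S(J) = (-8 + J)*(7 + J) (S(J) = ((-1 - 2*(-4)) + J)*(J - 8) = ((-1 + 8) + J)*(-8 + J) = (7 + J)*(-8 + J) = (-8 + J)*(7 + J))
S(-17)/(281 + n(17)) = (-56 + (-17)² - 1*(-17))/(281 - 1*17) = (-56 + 289 + 17)/(281 - 17) = 250/264 = 250*(1/264) = 125/132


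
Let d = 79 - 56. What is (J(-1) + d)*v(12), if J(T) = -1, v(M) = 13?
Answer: 286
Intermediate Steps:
d = 23
(J(-1) + d)*v(12) = (-1 + 23)*13 = 22*13 = 286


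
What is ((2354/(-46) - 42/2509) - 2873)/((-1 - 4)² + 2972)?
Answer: -4560710/4674267 ≈ -0.97571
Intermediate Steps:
((2354/(-46) - 42/2509) - 2873)/((-1 - 4)² + 2972) = ((2354*(-1/46) - 42*1/2509) - 2873)/((-5)² + 2972) = ((-1177/23 - 42/2509) - 2873)/(25 + 2972) = (-2954059/57707 - 2873)/2997 = -168746270/57707*1/2997 = -4560710/4674267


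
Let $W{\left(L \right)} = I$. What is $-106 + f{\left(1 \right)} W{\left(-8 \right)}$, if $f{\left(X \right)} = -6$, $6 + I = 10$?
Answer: $-130$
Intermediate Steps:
$I = 4$ ($I = -6 + 10 = 4$)
$W{\left(L \right)} = 4$
$-106 + f{\left(1 \right)} W{\left(-8 \right)} = -106 - 24 = -130$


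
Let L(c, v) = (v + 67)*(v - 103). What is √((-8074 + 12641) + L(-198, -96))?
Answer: √10338 ≈ 101.68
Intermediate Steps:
L(c, v) = (-103 + v)*(67 + v) (L(c, v) = (67 + v)*(-103 + v) = (-103 + v)*(67 + v))
√((-8074 + 12641) + L(-198, -96)) = √((-8074 + 12641) + (-6901 + (-96)² - 36*(-96))) = √(4567 + (-6901 + 9216 + 3456)) = √(4567 + 5771) = √10338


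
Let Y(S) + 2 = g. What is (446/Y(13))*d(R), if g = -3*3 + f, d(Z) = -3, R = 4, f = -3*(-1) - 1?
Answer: 446/3 ≈ 148.67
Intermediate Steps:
f = 2 (f = 3 - 1 = 2)
g = -7 (g = -3*3 + 2 = -9 + 2 = -7)
Y(S) = -9 (Y(S) = -2 - 7 = -9)
(446/Y(13))*d(R) = (446/(-9))*(-3) = (446*(-⅑))*(-3) = -446/9*(-3) = 446/3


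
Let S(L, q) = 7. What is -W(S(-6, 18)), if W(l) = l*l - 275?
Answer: 226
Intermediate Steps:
W(l) = -275 + l**2 (W(l) = l**2 - 275 = -275 + l**2)
-W(S(-6, 18)) = -(-275 + 7**2) = -(-275 + 49) = -1*(-226) = 226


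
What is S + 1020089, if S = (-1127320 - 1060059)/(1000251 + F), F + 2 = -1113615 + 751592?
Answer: 651045134735/638226 ≈ 1.0201e+6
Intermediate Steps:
F = -362025 (F = -2 + (-1113615 + 751592) = -2 - 362023 = -362025)
S = -2187379/638226 (S = (-1127320 - 1060059)/(1000251 - 362025) = -2187379/638226 ≈ -3.4273)
S + 1020089 = -2187379/638226 + 1020089 = 651045134735/638226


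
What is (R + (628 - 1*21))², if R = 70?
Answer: 458329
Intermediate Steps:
(R + (628 - 1*21))² = (70 + (628 - 1*21))² = (70 + (628 - 21))² = (70 + 607)² = 677² = 458329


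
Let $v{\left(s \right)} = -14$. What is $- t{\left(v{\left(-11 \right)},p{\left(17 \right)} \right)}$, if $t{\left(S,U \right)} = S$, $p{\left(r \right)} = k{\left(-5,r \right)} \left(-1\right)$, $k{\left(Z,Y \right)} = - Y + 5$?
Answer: $14$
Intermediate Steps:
$k{\left(Z,Y \right)} = 5 - Y$
$p{\left(r \right)} = -5 + r$ ($p{\left(r \right)} = \left(5 - r\right) \left(-1\right) = -5 + r$)
$- t{\left(v{\left(-11 \right)},p{\left(17 \right)} \right)} = \left(-1\right) \left(-14\right) = 14$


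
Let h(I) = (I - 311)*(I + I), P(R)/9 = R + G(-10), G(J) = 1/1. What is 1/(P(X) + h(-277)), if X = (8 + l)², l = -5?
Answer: 1/325842 ≈ 3.0690e-6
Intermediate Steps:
G(J) = 1
X = 9 (X = (8 - 5)² = 3² = 9)
P(R) = 9 + 9*R (P(R) = 9*(R + 1) = 9*(1 + R) = 9 + 9*R)
h(I) = 2*I*(-311 + I) (h(I) = (-311 + I)*(2*I) = 2*I*(-311 + I))
1/(P(X) + h(-277)) = 1/((9 + 9*9) + 2*(-277)*(-311 - 277)) = 1/((9 + 81) + 2*(-277)*(-588)) = 1/(90 + 325752) = 1/325842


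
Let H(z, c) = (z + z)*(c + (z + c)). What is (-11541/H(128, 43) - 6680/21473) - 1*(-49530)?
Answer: 58265330711947/1176376832 ≈ 49530.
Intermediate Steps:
H(z, c) = 2*z*(z + 2*c) (H(z, c) = (2*z)*(c + (c + z)) = (2*z)*(z + 2*c) = 2*z*(z + 2*c))
(-11541/H(128, 43) - 6680/21473) - 1*(-49530) = (-11541*1/(256*(128 + 2*43)) - 6680/21473) - 1*(-49530) = (-11541*1/(256*(128 + 86)) - 6680*1/21473) + 49530 = (-11541/(2*128*214) - 6680/21473) + 49530 = (-11541/54784 - 6680/21473) + 49530 = -613777013/1176376832 + 49530 = 58265330711947/1176376832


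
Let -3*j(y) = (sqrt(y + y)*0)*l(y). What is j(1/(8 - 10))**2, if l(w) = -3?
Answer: 0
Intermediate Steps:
j(y) = 0 (j(y) = -sqrt(y + y)*0*(-3)/3 = -sqrt(2*y)*0*(-3)/3 = -(sqrt(2)*sqrt(y))*0*(-3)/3 = -0*(-3) = -1/3*0 = 0)
j(1/(8 - 10))**2 = 0**2 = 0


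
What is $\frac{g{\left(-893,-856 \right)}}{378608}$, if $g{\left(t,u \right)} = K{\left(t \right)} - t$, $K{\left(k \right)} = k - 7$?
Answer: $- \frac{7}{378608} \approx -1.8489 \cdot 10^{-5}$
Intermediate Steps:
$K{\left(k \right)} = -7 + k$
$g{\left(t,u \right)} = -7$ ($g{\left(t,u \right)} = \left(-7 + t\right) - t = -7$)
$\frac{g{\left(-893,-856 \right)}}{378608} = - \frac{7}{378608}$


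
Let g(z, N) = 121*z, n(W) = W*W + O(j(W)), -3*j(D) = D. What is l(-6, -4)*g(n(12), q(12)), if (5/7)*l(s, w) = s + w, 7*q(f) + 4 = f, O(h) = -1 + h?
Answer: -235466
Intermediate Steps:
j(D) = -D/3
q(f) = -4/7 + f/7
n(W) = -1 + W² - W/3 (n(W) = W*W + (-1 - W/3) = W² + (-1 - W/3) = -1 + W² - W/3)
l(s, w) = 7*s/5 + 7*w/5 (l(s, w) = 7*(s + w)/5 = 7*s/5 + 7*w/5)
l(-6, -4)*g(n(12), q(12)) = ((7/5)*(-6) + (7/5)*(-4))*(121*(-1 + 12² - ⅓*12)) = (-42/5 - 28/5)*(121*(-1 + 144 - 4)) = -1694*139 = -14*16819 = -235466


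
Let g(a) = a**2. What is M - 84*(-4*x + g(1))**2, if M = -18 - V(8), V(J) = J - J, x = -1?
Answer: -2118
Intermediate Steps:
V(J) = 0
M = -18 (M = -18 - 1*0 = -18 + 0 = -18)
M - 84*(-4*x + g(1))**2 = -18 - 84*(-4*(-1) + 1**2)**2 = -18 - 84*(4 + 1)**2 = -18 - 84*5**2 = -18 - 84*25 = -18 - 2100 = -2118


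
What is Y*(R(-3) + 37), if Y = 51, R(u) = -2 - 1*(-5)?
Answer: 2040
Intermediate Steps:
R(u) = 3 (R(u) = -2 + 5 = 3)
Y*(R(-3) + 37) = 51*(3 + 37) = 51*40 = 2040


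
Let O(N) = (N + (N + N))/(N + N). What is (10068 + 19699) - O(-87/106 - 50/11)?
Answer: 59531/2 ≈ 29766.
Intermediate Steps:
O(N) = 3/2 (O(N) = (N + 2*N)/((2*N)) = (3*N)*(1/(2*N)) = 3/2)
(10068 + 19699) - O(-87/106 - 50/11) = (10068 + 19699) - 1*3/2 = 29767 - 3/2 = 59531/2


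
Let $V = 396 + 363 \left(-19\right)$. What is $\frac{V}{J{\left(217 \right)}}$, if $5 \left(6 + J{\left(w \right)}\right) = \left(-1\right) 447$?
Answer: $\frac{10835}{159} \approx 68.145$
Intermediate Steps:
$J{\left(w \right)} = - \frac{477}{5}$ ($J{\left(w \right)} = -6 + \frac{\left(-1\right) 447}{5} = -6 + \frac{1}{5} \left(-447\right) = -6 - \frac{447}{5} = - \frac{477}{5}$)
$V = -6501$ ($V = 396 - 6897 = -6501$)
$\frac{V}{J{\left(217 \right)}} = - \frac{6501}{- \frac{477}{5}} = \left(-6501\right) \left(- \frac{5}{477}\right) = \frac{10835}{159}$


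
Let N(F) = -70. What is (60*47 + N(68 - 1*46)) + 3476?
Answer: 6226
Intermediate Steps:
(60*47 + N(68 - 1*46)) + 3476 = (60*47 - 70) + 3476 = (2820 - 70) + 3476 = 2750 + 3476 = 6226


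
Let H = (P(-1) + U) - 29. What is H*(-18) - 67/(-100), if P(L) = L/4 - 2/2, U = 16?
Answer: 25717/100 ≈ 257.17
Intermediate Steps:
P(L) = -1 + L/4 (P(L) = L*(1/4) - 2*1/2 = L/4 - 1 = -1 + L/4)
H = -57/4 (H = ((-1 + (1/4)*(-1)) + 16) - 29 = ((-1 - 1/4) + 16) - 29 = (-5/4 + 16) - 29 = 59/4 - 29 = -57/4 ≈ -14.250)
H*(-18) - 67/(-100) = -57/4*(-18) - 67/(-100) = 513/2 - 67*(-1/100) = 513/2 + 67/100 = 25717/100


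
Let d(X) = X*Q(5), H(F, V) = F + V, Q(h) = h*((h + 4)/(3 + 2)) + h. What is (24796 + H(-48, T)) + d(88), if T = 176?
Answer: 26156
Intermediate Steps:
Q(h) = h + h*(⅘ + h/5) (Q(h) = h*((4 + h)/5) + h = h*((4 + h)*(⅕)) + h = h*(⅘ + h/5) + h = h + h*(⅘ + h/5))
d(X) = 14*X (d(X) = X*((⅕)*5*(9 + 5)) = X*((⅕)*5*14) = X*14 = 14*X)
(24796 + H(-48, T)) + d(88) = (24796 + (-48 + 176)) + 14*88 = (24796 + 128) + 1232 = 24924 + 1232 = 26156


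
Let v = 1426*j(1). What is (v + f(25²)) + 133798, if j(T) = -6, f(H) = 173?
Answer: 125415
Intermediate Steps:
v = -8556 (v = 1426*(-6) = -8556)
(v + f(25²)) + 133798 = (-8556 + 173) + 133798 = -8383 + 133798 = 125415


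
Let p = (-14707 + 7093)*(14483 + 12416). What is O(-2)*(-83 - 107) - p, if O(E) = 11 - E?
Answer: 204806516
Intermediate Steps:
p = -204808986 (p = -7614*26899 = -204808986)
O(-2)*(-83 - 107) - p = (11 - 1*(-2))*(-83 - 107) - 1*(-204808986) = (11 + 2)*(-190) + 204808986 = 13*(-190) + 204808986 = -2470 + 204808986 = 204806516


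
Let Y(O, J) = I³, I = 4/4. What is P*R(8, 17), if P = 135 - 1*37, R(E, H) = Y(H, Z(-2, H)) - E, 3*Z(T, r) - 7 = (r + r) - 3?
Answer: -686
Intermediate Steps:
Z(T, r) = 4/3 + 2*r/3 (Z(T, r) = 7/3 + ((r + r) - 3)/3 = 7/3 + (2*r - 3)/3 = 7/3 + (-3 + 2*r)/3 = 7/3 + (-1 + 2*r/3) = 4/3 + 2*r/3)
I = 1 (I = 4*(¼) = 1)
Y(O, J) = 1 (Y(O, J) = 1³ = 1)
R(E, H) = 1 - E
P = 98 (P = 135 - 37 = 98)
P*R(8, 17) = 98*(1 - 1*8) = 98*(1 - 8) = 98*(-7) = -686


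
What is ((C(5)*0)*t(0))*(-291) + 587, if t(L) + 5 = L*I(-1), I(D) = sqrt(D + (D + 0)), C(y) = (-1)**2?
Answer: 587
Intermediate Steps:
C(y) = 1
I(D) = sqrt(2)*sqrt(D) (I(D) = sqrt(D + D) = sqrt(2*D) = sqrt(2)*sqrt(D))
t(L) = -5 + I*L*sqrt(2) (t(L) = -5 + L*(sqrt(2)*sqrt(-1)) = -5 + L*(sqrt(2)*I) = -5 + L*(I*sqrt(2)) = -5 + I*L*sqrt(2))
((C(5)*0)*t(0))*(-291) + 587 = ((1*0)*(-5 + I*0*sqrt(2)))*(-291) + 587 = (0*(-5 + 0))*(-291) + 587 = (0*(-5))*(-291) + 587 = 0*(-291) + 587 = 0 + 587 = 587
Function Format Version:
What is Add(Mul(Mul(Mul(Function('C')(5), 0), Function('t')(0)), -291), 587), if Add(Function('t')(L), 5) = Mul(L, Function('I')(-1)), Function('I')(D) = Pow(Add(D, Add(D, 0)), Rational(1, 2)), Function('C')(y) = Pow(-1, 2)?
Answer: 587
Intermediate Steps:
Function('C')(y) = 1
Function('I')(D) = Mul(Pow(2, Rational(1, 2)), Pow(D, Rational(1, 2))) (Function('I')(D) = Pow(Add(D, D), Rational(1, 2)) = Pow(Mul(2, D), Rational(1, 2)) = Mul(Pow(2, Rational(1, 2)), Pow(D, Rational(1, 2))))
Function('t')(L) = Add(-5, Mul(I, L, Pow(2, Rational(1, 2)))) (Function('t')(L) = Add(-5, Mul(L, Mul(Pow(2, Rational(1, 2)), Pow(-1, Rational(1, 2))))) = Add(-5, Mul(L, Mul(Pow(2, Rational(1, 2)), I))) = Add(-5, Mul(L, Mul(I, Pow(2, Rational(1, 2))))) = Add(-5, Mul(I, L, Pow(2, Rational(1, 2)))))
Add(Mul(Mul(Mul(Function('C')(5), 0), Function('t')(0)), -291), 587) = Add(Mul(Mul(Mul(1, 0), Add(-5, Mul(I, 0, Pow(2, Rational(1, 2))))), -291), 587) = Add(Mul(Mul(0, Add(-5, 0)), -291), 587) = Add(Mul(Mul(0, -5), -291), 587) = Add(Mul(0, -291), 587) = Add(0, 587) = 587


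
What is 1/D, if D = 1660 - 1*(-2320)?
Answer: 1/3980 ≈ 0.00025126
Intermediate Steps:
D = 3980 (D = 1660 + 2320 = 3980)
1/D = 1/3980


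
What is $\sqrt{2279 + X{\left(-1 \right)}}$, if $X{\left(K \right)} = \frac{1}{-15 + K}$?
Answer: $\frac{\sqrt{36463}}{4} \approx 47.738$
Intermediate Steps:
$\sqrt{2279 + X{\left(-1 \right)}} = \sqrt{2279 + \frac{1}{-15 - 1}} = \sqrt{2279 + \frac{1}{-16}} = \sqrt{2279 - \frac{1}{16}} = \sqrt{\frac{36463}{16}} = \frac{\sqrt{36463}}{4}$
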